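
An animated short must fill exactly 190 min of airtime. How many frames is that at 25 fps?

190 min = 11400 s.
Frames = 11400 × 25 = 285000.

285000 frames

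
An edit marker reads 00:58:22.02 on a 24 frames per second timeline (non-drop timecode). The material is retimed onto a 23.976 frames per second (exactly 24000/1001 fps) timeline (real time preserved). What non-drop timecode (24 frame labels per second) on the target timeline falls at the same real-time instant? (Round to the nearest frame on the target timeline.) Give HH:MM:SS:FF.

00:58:18:14

Source frame index: (0×3600 + 58×60 + 22) × 24 + 2 = 84050.
Real time: 84050 / (24) = 42025/12 s.
Target frame: (42025/12) × (24000/1001) = 84050000/1001 ≈ 83966.034 → 83966.
At 24 labels/s: frame 83966 → 00:58:18:14.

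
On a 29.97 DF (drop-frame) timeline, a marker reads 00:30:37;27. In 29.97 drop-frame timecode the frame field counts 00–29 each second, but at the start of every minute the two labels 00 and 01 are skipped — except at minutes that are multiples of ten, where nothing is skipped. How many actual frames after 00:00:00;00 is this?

As if non-drop at 30 labels/s: (0 × 3600 + 30 × 60 + 37) × 30 + 27 = 55137.
Minute boundaries passed: 30; those not divisible by 10: 30 − 3 = 27; dropped labels = 2 × 27 = 54.
Actual frame index = 55137 − 54 = 55083.

55083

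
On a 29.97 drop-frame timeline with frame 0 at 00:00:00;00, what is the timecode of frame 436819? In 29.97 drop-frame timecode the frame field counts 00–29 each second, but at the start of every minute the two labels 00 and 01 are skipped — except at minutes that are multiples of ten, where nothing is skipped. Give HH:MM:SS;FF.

04:02:55;05

Each 10-minute DF block holds 10 × 60 × 30 − 9 × 2 = 17982 frames. 436819 ÷ 17982 → 24 full blocks, remainder 5251.
Within the partial block the first minute is 1800 frames and each further minute 1798, so 2 further minute boundaries passed. Total skipped labels = 18 × 24 + 2 × 2 = 436.
Non-drop label index = 436819 + 436 = 437255; at 30 labels/s that is 04:02:55:05, i.e. DF 04:02:55;05.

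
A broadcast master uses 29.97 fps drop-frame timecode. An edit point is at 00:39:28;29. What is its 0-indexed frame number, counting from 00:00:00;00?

70997

Complete 10-minute blocks: 3, each 17982 frames → 53946.
Remaining 9 whole minutes in the current block: 1800 + 8 × 1798 = 16184 frames.
Within the current minute: 28 × 30 + 29 − 2 = 867 (labels ;00/;01 skipped at this minute). Total = 53946 + 16184 + 867 = 70997.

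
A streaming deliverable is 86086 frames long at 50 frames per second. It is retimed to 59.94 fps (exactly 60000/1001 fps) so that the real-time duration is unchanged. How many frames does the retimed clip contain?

103200 frames

Target frames = source frames × (target rate / source rate) = 86086 × (60000/1001)/(50) = 86086 × 1200/1001 = 103200.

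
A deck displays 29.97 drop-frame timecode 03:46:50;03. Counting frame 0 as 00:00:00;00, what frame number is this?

Complete 10-minute blocks: 22, each 17982 frames → 395604.
Remaining 6 whole minutes in the current block: 1800 + 5 × 1798 = 10790 frames.
Within the current minute: 50 × 30 + 3 − 2 = 1501 (labels ;00/;01 skipped at this minute). Total = 395604 + 10790 + 1501 = 407895.

407895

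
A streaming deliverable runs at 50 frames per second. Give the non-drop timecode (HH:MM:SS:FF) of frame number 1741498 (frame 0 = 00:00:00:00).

09:40:29:48

1741498 ÷ 50 = 34829 full seconds, remainder 48 frames.
34829 s = 9 h 40 min 29 s.
Timecode: 09:40:29:48.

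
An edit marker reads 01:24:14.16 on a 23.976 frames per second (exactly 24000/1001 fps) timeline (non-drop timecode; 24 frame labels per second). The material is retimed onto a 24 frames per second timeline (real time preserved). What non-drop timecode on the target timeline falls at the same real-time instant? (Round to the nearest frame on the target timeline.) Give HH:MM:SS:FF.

01:24:19:17

Source frame index: (1×3600 + 24×60 + 14) × 24 + 16 = 121312.
Real time: 121312 / (24000/1001) = 3794791/750 s.
Target frame: (3794791/750) × (24) = 15179164/125 ≈ 121433.312 → 121433.
At 24 labels/s: frame 121433 → 01:24:19:17.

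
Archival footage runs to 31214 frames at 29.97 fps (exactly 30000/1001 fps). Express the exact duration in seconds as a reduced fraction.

Running time = 31214 ÷ (30000/1001) = 31214 × 1001/30000 = 15622607/15000 s.

15622607/15000 seconds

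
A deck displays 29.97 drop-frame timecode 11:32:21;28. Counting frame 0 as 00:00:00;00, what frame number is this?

As if non-drop at 30 labels/s: (11 × 3600 + 32 × 60 + 21) × 30 + 28 = 1246258.
Minute boundaries passed: 692; those not divisible by 10: 692 − 69 = 623; dropped labels = 2 × 623 = 1246.
Actual frame index = 1246258 − 1246 = 1245012.

1245012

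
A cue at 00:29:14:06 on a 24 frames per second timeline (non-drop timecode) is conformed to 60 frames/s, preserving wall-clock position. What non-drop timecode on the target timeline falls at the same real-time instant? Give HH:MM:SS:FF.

Source frame index: (0×3600 + 29×60 + 14) × 24 + 6 = 42102.
Real time: 42102 / (24) = 7017/4 s.
Target frame: (7017/4) × (60) = 105255.
At 60 labels/s: frame 105255 → 00:29:14:15.

00:29:14:15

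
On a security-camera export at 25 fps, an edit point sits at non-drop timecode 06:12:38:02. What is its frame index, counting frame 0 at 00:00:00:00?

Total seconds to the label: (6 × 3600 + 12 × 60 + 38) = 22358.
Frame index = 22358 × 25 + 2 = 558952.

558952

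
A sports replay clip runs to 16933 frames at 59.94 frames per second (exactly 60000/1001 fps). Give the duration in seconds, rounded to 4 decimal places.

Running time = 16933 × 1001/60000 = 16949933/60000 s ≈ 282.4989 s.

282.4989 seconds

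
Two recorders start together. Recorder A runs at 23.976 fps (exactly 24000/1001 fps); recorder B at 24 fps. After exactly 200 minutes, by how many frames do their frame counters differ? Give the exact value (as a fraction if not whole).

288000/1001 frames

200 min = 12000 s.
A emits 24000/1001 × 12000 = 288000000/1001 frames; B emits 24 × 12000 = 288000.
Difference = 288000/1001 frames (≈ 287.7123); B is ahead of A.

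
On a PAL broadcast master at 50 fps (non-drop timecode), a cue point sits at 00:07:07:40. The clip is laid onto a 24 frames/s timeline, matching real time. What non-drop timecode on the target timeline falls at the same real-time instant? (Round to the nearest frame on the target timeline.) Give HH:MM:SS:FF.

00:07:07:19

Source frame index: (0×3600 + 7×60 + 7) × 50 + 40 = 21390.
Real time: 21390 / (50) = 2139/5 s.
Target frame: (2139/5) × (24) = 51336/5 ≈ 10267.200 → 10267.
At 24 labels/s: frame 10267 → 00:07:07:19.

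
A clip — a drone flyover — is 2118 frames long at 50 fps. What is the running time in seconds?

42.36 seconds

Running time = 2118 / (50) = 42.36 s.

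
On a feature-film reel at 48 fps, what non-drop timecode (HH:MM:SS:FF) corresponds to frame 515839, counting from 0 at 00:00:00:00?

515839 ÷ 48 = 10746 full seconds, remainder 31 frames.
10746 s = 2 h 59 min 6 s.
Timecode: 02:59:06:31.

02:59:06:31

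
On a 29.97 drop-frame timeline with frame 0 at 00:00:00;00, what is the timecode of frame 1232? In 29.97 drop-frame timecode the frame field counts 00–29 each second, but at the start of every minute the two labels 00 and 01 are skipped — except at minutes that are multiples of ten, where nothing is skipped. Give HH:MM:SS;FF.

00:00:41;02

Ten DF minutes hold 17982 frames, so frame 1232 lies in block 0 (frames 0–17981) with 1232 frames into that block.
The block's first minute is 1800 frames and the rest 1798 each; 1232 frames reaches minute 0, so 0 × 18 + 0 × 2 = 0 labels have been skipped so far.
Adding those back, label number 1232 + 0 = 1232 at 30 labels/s is 41 s + 2 f = 0 h 0 min 41 s frame 2, i.e. 00:00:41;02.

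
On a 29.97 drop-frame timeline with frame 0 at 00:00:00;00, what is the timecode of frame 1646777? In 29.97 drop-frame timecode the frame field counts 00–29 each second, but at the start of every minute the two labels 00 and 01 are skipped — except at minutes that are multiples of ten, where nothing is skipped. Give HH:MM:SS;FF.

15:15:47;15

Ten DF minutes hold 17982 frames, so frame 1646777 lies in block 91 (frames 1636362–1654343) with 10415 frames into that block.
The block's first minute is 1800 frames and the rest 1798 each; 10415 frames reaches minute 5, so 91 × 18 + 5 × 2 = 1648 labels have been skipped so far.
Adding those back, label number 1646777 + 1648 = 1648425 at 30 labels/s is 54947 s + 15 f = 15 h 15 min 47 s frame 15, i.e. 15:15:47;15.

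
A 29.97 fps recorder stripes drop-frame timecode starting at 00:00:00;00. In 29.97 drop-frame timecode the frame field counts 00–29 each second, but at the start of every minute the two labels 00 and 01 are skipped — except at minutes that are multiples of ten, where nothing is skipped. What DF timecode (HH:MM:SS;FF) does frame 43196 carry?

Ten DF minutes hold 17982 frames, so frame 43196 lies in block 2 (frames 35964–53945) with 7232 frames into that block.
The block's first minute is 1800 frames and the rest 1798 each; 7232 frames reaches minute 4, so 2 × 18 + 4 × 2 = 44 labels have been skipped so far.
Adding those back, label number 43196 + 44 = 43240 at 30 labels/s is 1441 s + 10 f = 0 h 24 min 1 s frame 10, i.e. 00:24:01;10.

00:24:01;10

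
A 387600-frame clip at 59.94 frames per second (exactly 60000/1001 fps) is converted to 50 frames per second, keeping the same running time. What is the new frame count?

323323 frames

Target frames = source frames × (target rate / source rate) = 387600 × (50)/(60000/1001) = 387600 × 1001/1200 = 323323.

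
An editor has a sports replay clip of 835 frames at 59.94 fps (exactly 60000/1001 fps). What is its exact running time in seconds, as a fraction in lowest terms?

Running time = 835 ÷ (60000/1001) = 835 × 1001/60000 = 167167/12000 s.

167167/12000 seconds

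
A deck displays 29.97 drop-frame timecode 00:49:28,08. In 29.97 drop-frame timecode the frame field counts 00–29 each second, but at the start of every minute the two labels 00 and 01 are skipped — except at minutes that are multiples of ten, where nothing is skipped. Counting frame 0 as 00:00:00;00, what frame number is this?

As if non-drop at 30 labels/s: (0 × 3600 + 49 × 60 + 28) × 30 + 8 = 89048.
Minute boundaries passed: 49; those not divisible by 10: 49 − 4 = 45; dropped labels = 2 × 45 = 90.
Actual frame index = 89048 − 90 = 88958.

88958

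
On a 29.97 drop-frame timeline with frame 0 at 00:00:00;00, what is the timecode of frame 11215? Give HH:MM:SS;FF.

00:06:14;07

Each 10-minute DF block holds 10 × 60 × 30 − 9 × 2 = 17982 frames. 11215 ÷ 17982 → 0 full blocks, remainder 11215.
Within the partial block the first minute is 1800 frames and each further minute 1798, so 6 further minute boundaries passed. Total skipped labels = 18 × 0 + 2 × 6 = 12.
Non-drop label index = 11215 + 12 = 11227; at 30 labels/s that is 00:06:14:07, i.e. DF 00:06:14;07.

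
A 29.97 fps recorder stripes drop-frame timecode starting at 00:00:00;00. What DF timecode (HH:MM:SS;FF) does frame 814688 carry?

Each 10-minute DF block holds 10 × 60 × 30 − 9 × 2 = 17982 frames. 814688 ÷ 17982 → 45 full blocks, remainder 5498.
Within the partial block the first minute is 1800 frames and each further minute 1798, so 3 further minute boundaries passed. Total skipped labels = 18 × 45 + 2 × 3 = 816.
Non-drop label index = 814688 + 816 = 815504; at 30 labels/s that is 07:33:03:14, i.e. DF 07:33:03;14.

07:33:03;14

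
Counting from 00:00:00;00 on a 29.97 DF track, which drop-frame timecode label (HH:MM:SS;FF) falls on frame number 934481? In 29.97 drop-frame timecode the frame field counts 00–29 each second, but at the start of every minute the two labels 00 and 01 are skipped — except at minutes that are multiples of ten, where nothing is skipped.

08:39:40;17

Each 10-minute DF block holds 10 × 60 × 30 − 9 × 2 = 17982 frames. 934481 ÷ 17982 → 51 full blocks, remainder 17399.
Within the partial block the first minute is 1800 frames and each further minute 1798, so 9 further minute boundaries passed. Total skipped labels = 18 × 51 + 2 × 9 = 936.
Non-drop label index = 934481 + 936 = 935417; at 30 labels/s that is 08:39:40:17, i.e. DF 08:39:40;17.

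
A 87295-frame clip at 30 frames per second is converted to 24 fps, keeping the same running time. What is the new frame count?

Target frames = source frames × (target rate / source rate) = 87295 × (24)/(30) = 87295 × 4/5 = 69836.

69836 frames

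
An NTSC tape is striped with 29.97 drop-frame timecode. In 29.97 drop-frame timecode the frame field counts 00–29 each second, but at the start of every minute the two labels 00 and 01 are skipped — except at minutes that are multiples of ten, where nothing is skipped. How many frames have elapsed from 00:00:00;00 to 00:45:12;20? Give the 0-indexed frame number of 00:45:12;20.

81298

Complete 10-minute blocks: 4, each 17982 frames → 71928.
Remaining 5 whole minutes in the current block: 1800 + 4 × 1798 = 8992 frames.
Within the current minute: 12 × 30 + 20 − 2 = 378 (labels ;00/;01 skipped at this minute). Total = 71928 + 8992 + 378 = 81298.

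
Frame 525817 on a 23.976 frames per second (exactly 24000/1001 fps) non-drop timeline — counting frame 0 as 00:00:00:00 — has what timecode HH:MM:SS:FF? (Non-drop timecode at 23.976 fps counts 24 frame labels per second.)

06:05:09:01

525817 ÷ 24 = 21909 full seconds, remainder 1 frame.
21909 s = 6 h 5 min 9 s.
Timecode: 06:05:09:01.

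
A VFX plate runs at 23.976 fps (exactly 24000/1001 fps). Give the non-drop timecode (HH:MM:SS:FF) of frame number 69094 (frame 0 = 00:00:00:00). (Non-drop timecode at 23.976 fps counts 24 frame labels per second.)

69094 ÷ 24 = 2878 full seconds, remainder 22 frames.
2878 s = 0 h 47 min 58 s.
Timecode: 00:47:58:22.

00:47:58:22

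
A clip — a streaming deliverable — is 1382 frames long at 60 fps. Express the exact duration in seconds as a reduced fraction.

Running time = 1382 ÷ (60) = 1382 × 1/60 = 691/30 s.

691/30 seconds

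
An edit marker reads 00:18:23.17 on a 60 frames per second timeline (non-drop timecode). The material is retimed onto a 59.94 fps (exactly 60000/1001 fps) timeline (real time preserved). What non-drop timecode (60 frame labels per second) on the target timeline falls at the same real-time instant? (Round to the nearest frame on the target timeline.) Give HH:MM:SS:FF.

00:18:22:11

Source frame index: (0×3600 + 18×60 + 23) × 60 + 17 = 66197.
Real time: 66197 / (60) = 66197/60 s.
Target frame: (66197/60) × (60000/1001) = 66197000/1001 ≈ 66130.869 → 66131.
At 60 labels/s: frame 66131 → 00:18:22:11.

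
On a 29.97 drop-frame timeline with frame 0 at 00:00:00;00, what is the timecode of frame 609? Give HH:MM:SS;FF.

00:00:20;09

Ten DF minutes hold 17982 frames, so frame 609 lies in block 0 (frames 0–17981) with 609 frames into that block.
The block's first minute is 1800 frames and the rest 1798 each; 609 frames reaches minute 0, so 0 × 18 + 0 × 2 = 0 labels have been skipped so far.
Adding those back, label number 609 + 0 = 609 at 30 labels/s is 20 s + 9 f = 0 h 0 min 20 s frame 9, i.e. 00:00:20;09.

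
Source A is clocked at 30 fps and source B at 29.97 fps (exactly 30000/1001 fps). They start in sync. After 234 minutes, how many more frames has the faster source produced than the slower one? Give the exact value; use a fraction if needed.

32400/77 frames

234 min = 14040 s.
A emits 30 × 14040 = 421200 frames; B emits 30000/1001 × 14040 = 32400000/77.
Difference = 32400/77 frames (≈ 420.7792); B is behind A.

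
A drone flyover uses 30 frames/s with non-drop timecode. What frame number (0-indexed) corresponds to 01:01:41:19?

Total seconds to the label: (1 × 3600 + 1 × 60 + 41) = 3701.
Frame index = 3701 × 30 + 19 = 111049.

111049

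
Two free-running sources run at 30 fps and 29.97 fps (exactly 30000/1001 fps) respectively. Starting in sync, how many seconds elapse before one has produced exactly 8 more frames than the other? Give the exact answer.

The gap grows by |30000/1001 − 30| = 30/1001 frames per second.
Time for a 8-frame gap: 8 ÷ (30/1001) = 4004/15 s.

4004/15 seconds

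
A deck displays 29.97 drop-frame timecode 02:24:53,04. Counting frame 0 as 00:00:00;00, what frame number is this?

260534

Complete 10-minute blocks: 14, each 17982 frames → 251748.
Remaining 4 whole minutes in the current block: 1800 + 3 × 1798 = 7194 frames.
Within the current minute: 53 × 30 + 4 − 2 = 1592 (labels ;00/;01 skipped at this minute). Total = 251748 + 7194 + 1592 = 260534.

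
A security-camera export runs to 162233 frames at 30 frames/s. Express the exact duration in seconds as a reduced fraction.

162233/30 seconds

Running time = 162233 ÷ (30) = 162233 × 1/30 = 162233/30 s.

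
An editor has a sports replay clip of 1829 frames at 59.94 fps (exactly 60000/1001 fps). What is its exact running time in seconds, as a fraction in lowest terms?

Running time = 1829 ÷ (60000/1001) = 1829 × 1001/60000 = 1830829/60000 s.

1830829/60000 seconds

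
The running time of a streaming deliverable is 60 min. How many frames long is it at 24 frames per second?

60 min = 3600 s.
Frames = 3600 × 24 = 86400.

86400 frames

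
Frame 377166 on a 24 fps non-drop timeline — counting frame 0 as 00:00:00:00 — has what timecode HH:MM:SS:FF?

377166 ÷ 24 = 15715 full seconds, remainder 6 frames.
15715 s = 4 h 21 min 55 s.
Timecode: 04:21:55:06.

04:21:55:06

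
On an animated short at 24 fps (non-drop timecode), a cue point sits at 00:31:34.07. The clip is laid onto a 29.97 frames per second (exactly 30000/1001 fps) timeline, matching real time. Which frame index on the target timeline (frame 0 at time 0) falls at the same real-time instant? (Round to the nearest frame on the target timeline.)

Source frame index: (0×3600 + 31×60 + 34) × 24 + 7 = 45463.
Real time: 45463 / (24) = 45463/24 s.
Target frame: (45463/24) × (30000/1001) = 5166250/91 ≈ 56771.978 → 56772.

frame 56772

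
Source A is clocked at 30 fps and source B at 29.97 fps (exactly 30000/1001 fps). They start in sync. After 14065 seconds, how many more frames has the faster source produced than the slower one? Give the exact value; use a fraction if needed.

A emits 30 × 14065 = 421950 frames; B emits 30000/1001 × 14065 = 421950000/1001.
Difference = 421950/1001 frames (≈ 421.5285); B is behind A.

421950/1001 frames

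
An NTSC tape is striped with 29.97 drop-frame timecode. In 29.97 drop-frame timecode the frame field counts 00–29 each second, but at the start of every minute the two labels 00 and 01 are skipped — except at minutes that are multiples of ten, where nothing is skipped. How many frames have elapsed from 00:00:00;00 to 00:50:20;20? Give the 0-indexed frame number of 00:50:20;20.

Complete 10-minute blocks: 5, each 17982 frames → 89910.
Remaining 0 whole minutes in the current block: 0 frames.
Within the current minute: 20 × 30 + 20 = 620. Total = 89910 + 0 + 620 = 90530.

90530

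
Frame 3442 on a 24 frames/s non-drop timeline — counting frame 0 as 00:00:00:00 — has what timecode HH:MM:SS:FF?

00:02:23:10

3442 ÷ 24 = 143 full seconds, remainder 10 frames.
143 s = 0 h 2 min 23 s.
Timecode: 00:02:23:10.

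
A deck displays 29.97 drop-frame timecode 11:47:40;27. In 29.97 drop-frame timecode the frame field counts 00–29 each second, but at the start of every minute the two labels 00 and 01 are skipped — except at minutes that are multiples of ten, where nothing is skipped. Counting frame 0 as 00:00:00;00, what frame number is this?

Complete 10-minute blocks: 70, each 17982 frames → 1258740.
Remaining 7 whole minutes in the current block: 1800 + 6 × 1798 = 12588 frames.
Within the current minute: 40 × 30 + 27 − 2 = 1225 (labels ;00/;01 skipped at this minute). Total = 1258740 + 12588 + 1225 = 1272553.

1272553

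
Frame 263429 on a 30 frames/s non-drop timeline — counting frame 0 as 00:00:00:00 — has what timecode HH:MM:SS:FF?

263429 ÷ 30 = 8780 full seconds, remainder 29 frames.
8780 s = 2 h 26 min 20 s.
Timecode: 02:26:20:29.

02:26:20:29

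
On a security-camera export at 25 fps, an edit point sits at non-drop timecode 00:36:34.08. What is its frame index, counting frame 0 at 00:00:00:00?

54858

Total seconds to the label: (0 × 3600 + 36 × 60 + 34) = 2194.
Frame index = 2194 × 25 + 8 = 54858.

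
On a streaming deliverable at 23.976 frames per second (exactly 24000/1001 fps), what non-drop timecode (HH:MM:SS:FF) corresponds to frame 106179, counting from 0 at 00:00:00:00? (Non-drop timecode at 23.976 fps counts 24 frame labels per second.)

01:13:44:03

106179 ÷ 24 = 4424 full seconds, remainder 3 frames.
4424 s = 1 h 13 min 44 s.
Timecode: 01:13:44:03.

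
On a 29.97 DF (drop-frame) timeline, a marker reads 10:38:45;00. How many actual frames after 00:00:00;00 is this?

As if non-drop at 30 labels/s: (10 × 3600 + 38 × 60 + 45) × 30 + 0 = 1149750.
Minute boundaries passed: 638; those not divisible by 10: 638 − 63 = 575; dropped labels = 2 × 575 = 1150.
Actual frame index = 1149750 − 1150 = 1148600.

1148600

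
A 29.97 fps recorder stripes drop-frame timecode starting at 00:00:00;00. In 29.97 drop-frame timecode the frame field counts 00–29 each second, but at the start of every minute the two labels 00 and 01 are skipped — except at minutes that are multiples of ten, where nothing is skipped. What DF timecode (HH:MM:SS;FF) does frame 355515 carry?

03:17:42;11

Ten DF minutes hold 17982 frames, so frame 355515 lies in block 19 (frames 341658–359639) with 13857 frames into that block.
The block's first minute is 1800 frames and the rest 1798 each; 13857 frames reaches minute 7, so 19 × 18 + 7 × 2 = 356 labels have been skipped so far.
Adding those back, label number 355515 + 356 = 355871 at 30 labels/s is 11862 s + 11 f = 3 h 17 min 42 s frame 11, i.e. 03:17:42;11.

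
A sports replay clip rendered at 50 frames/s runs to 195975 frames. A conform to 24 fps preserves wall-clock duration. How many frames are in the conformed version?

Target frames = source frames × (target rate / source rate) = 195975 × (24)/(50) = 195975 × 12/25 = 94068.

94068 frames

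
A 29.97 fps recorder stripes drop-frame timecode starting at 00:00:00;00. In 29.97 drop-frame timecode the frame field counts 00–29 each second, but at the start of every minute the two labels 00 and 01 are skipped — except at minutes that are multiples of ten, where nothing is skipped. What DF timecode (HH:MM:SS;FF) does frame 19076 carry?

00:10:36;14

Ten DF minutes hold 17982 frames, so frame 19076 lies in block 1 (frames 17982–35963) with 1094 frames into that block.
The block's first minute is 1800 frames and the rest 1798 each; 1094 frames reaches minute 0, so 1 × 18 + 0 × 2 = 18 labels have been skipped so far.
Adding those back, label number 19076 + 18 = 19094 at 30 labels/s is 636 s + 14 f = 0 h 10 min 36 s frame 14, i.e. 00:10:36;14.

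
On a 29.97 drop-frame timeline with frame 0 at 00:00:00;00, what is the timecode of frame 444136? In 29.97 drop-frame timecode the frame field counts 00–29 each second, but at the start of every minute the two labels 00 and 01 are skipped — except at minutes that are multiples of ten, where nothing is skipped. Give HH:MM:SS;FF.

04:06:59;10

Ten DF minutes hold 17982 frames, so frame 444136 lies in block 24 (frames 431568–449549) with 12568 frames into that block.
The block's first minute is 1800 frames and the rest 1798 each; 12568 frames reaches minute 6, so 24 × 18 + 6 × 2 = 444 labels have been skipped so far.
Adding those back, label number 444136 + 444 = 444580 at 30 labels/s is 14819 s + 10 f = 4 h 6 min 59 s frame 10, i.e. 04:06:59;10.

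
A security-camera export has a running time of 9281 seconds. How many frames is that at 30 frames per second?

Frames = 9281 × 30 = 278430.

278430 frames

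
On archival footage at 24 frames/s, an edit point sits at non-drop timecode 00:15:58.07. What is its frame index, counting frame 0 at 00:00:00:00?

Total seconds to the label: (0 × 3600 + 15 × 60 + 58) = 958.
Frame index = 958 × 24 + 7 = 22999.

22999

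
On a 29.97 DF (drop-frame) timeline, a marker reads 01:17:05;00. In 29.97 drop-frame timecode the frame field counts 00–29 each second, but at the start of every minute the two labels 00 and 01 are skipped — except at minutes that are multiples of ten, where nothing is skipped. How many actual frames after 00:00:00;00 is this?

Complete 10-minute blocks: 7, each 17982 frames → 125874.
Remaining 7 whole minutes in the current block: 1800 + 6 × 1798 = 12588 frames.
Within the current minute: 5 × 30 + 0 − 2 = 148 (labels ;00/;01 skipped at this minute). Total = 125874 + 12588 + 148 = 138610.

138610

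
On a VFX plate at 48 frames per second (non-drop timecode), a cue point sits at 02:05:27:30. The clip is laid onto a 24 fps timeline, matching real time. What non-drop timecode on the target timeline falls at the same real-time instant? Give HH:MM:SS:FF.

02:05:27:15

Source frame index: (2×3600 + 5×60 + 27) × 48 + 30 = 361326.
Real time: 361326 / (48) = 60221/8 s.
Target frame: (60221/8) × (24) = 180663.
At 24 labels/s: frame 180663 → 02:05:27:15.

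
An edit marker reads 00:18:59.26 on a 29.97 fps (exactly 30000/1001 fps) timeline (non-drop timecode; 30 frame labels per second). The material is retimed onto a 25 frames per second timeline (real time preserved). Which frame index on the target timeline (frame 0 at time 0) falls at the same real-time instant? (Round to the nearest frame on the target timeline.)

frame 28525

Source frame index: (0×3600 + 18×60 + 59) × 30 + 26 = 34196.
Real time: 34196 / (30000/1001) = 8557549/7500 s.
Target frame: (8557549/7500) × (25) = 8557549/300 ≈ 28525.163 → 28525.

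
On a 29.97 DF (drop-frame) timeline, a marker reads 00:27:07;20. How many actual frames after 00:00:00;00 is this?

48780

Complete 10-minute blocks: 2, each 17982 frames → 35964.
Remaining 7 whole minutes in the current block: 1800 + 6 × 1798 = 12588 frames.
Within the current minute: 7 × 30 + 20 − 2 = 228 (labels ;00/;01 skipped at this minute). Total = 35964 + 12588 + 228 = 48780.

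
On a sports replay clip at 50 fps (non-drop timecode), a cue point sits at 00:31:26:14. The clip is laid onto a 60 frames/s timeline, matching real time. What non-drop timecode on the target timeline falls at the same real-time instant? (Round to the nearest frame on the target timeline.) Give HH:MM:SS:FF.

Source frame index: (0×3600 + 31×60 + 26) × 50 + 14 = 94314.
Real time: 94314 / (50) = 47157/25 s.
Target frame: (47157/25) × (60) = 565884/5 ≈ 113176.800 → 113177.
At 60 labels/s: frame 113177 → 00:31:26:17.

00:31:26:17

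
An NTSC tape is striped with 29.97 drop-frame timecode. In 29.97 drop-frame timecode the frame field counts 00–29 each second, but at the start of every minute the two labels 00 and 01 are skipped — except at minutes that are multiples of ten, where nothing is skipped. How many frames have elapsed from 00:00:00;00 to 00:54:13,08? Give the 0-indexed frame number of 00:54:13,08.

97500

As if non-drop at 30 labels/s: (0 × 3600 + 54 × 60 + 13) × 30 + 8 = 97598.
Minute boundaries passed: 54; those not divisible by 10: 54 − 5 = 49; dropped labels = 2 × 49 = 98.
Actual frame index = 97598 − 98 = 97500.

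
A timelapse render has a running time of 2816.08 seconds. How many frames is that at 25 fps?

Frames = 2816.08 × 25 = 70402.

70402 frames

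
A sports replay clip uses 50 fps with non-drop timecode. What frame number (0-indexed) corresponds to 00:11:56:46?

Total seconds to the label: (0 × 3600 + 11 × 60 + 56) = 716.
Frame index = 716 × 50 + 46 = 35846.

35846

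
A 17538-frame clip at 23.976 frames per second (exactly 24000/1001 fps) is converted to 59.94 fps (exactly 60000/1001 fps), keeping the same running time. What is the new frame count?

43845 frames

Target frames = source frames × (target rate / source rate) = 17538 × (60000/1001)/(24000/1001) = 17538 × 5/2 = 43845.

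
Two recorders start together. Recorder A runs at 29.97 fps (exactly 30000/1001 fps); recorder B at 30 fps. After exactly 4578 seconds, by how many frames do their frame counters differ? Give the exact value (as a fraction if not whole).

A emits 30000/1001 × 4578 = 19620000/143 frames; B emits 30 × 4578 = 137340.
Difference = 19620/143 frames (≈ 137.2028); B is ahead of A.

19620/143 frames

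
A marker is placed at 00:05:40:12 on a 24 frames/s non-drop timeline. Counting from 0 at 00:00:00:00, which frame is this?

frame 8172

Total seconds to the label: (0 × 3600 + 5 × 60 + 40) = 340.
Frame index = 340 × 24 + 12 = 8172.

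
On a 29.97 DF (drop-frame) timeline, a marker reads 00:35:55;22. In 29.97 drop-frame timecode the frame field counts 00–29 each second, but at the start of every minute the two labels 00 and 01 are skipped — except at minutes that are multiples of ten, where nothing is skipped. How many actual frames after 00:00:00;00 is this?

64608

As if non-drop at 30 labels/s: (0 × 3600 + 35 × 60 + 55) × 30 + 22 = 64672.
Minute boundaries passed: 35; those not divisible by 10: 35 − 3 = 32; dropped labels = 2 × 32 = 64.
Actual frame index = 64672 − 64 = 64608.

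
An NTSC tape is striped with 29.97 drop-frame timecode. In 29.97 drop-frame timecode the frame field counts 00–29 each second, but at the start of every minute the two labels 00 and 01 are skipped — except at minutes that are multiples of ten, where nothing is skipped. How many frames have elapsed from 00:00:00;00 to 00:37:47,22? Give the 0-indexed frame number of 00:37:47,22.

Complete 10-minute blocks: 3, each 17982 frames → 53946.
Remaining 7 whole minutes in the current block: 1800 + 6 × 1798 = 12588 frames.
Within the current minute: 47 × 30 + 22 − 2 = 1430 (labels ;00/;01 skipped at this minute). Total = 53946 + 12588 + 1430 = 67964.

67964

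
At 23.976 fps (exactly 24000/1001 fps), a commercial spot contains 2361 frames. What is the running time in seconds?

Running time = 2361 / (24000/1001) = 98.473375 s.

98.473375 seconds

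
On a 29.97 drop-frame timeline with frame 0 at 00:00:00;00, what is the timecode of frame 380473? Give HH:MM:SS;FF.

03:31:35;03

Each 10-minute DF block holds 10 × 60 × 30 − 9 × 2 = 17982 frames. 380473 ÷ 17982 → 21 full blocks, remainder 2851.
Within the partial block the first minute is 1800 frames and each further minute 1798, so 1 further minute boundary passed. Total skipped labels = 18 × 21 + 2 × 1 = 380.
Non-drop label index = 380473 + 380 = 380853; at 30 labels/s that is 03:31:35:03, i.e. DF 03:31:35;03.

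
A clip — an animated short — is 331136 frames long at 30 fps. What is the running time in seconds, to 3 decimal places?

Running time = 331136 × 1/30 = 165568/15 s ≈ 11037.867 s.

11037.867 seconds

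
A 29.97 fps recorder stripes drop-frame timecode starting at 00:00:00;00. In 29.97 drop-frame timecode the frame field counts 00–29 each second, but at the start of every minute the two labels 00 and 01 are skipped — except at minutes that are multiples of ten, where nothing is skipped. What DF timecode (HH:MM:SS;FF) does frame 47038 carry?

00:26:09;16

Each 10-minute DF block holds 10 × 60 × 30 − 9 × 2 = 17982 frames. 47038 ÷ 17982 → 2 full blocks, remainder 11074.
Within the partial block the first minute is 1800 frames and each further minute 1798, so 6 further minute boundaries passed. Total skipped labels = 18 × 2 + 2 × 6 = 48.
Non-drop label index = 47038 + 48 = 47086; at 30 labels/s that is 00:26:09:16, i.e. DF 00:26:09;16.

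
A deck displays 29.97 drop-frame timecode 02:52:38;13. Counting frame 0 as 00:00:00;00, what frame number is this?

As if non-drop at 30 labels/s: (2 × 3600 + 52 × 60 + 38) × 30 + 13 = 310753.
Minute boundaries passed: 172; those not divisible by 10: 172 − 17 = 155; dropped labels = 2 × 155 = 310.
Actual frame index = 310753 − 310 = 310443.

310443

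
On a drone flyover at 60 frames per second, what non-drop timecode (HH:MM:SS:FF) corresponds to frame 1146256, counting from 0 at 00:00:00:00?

1146256 ÷ 60 = 19104 full seconds, remainder 16 frames.
19104 s = 5 h 18 min 24 s.
Timecode: 05:18:24:16.

05:18:24:16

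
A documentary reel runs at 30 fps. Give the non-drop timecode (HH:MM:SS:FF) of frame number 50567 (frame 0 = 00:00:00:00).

00:28:05:17

50567 ÷ 30 = 1685 full seconds, remainder 17 frames.
1685 s = 0 h 28 min 5 s.
Timecode: 00:28:05:17.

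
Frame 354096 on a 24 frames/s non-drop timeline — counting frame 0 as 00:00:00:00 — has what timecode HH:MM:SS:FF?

354096 ÷ 24 = 14754 full seconds, remainder 0 frames.
14754 s = 4 h 5 min 54 s.
Timecode: 04:05:54:00.

04:05:54:00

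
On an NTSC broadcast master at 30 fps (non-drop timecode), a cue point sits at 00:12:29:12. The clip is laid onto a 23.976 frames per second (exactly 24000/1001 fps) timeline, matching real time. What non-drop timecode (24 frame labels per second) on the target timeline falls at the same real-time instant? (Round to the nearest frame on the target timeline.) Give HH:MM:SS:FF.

00:12:28:16

Source frame index: (0×3600 + 12×60 + 29) × 30 + 12 = 22482.
Real time: 22482 / (30) = 3747/5 s.
Target frame: (3747/5) × (24000/1001) = 17985600/1001 ≈ 17967.632 → 17968.
At 24 labels/s: frame 17968 → 00:12:28:16.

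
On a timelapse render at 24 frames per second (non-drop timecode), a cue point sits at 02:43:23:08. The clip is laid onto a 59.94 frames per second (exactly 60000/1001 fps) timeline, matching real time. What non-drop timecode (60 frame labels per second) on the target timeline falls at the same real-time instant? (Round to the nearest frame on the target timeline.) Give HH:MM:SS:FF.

Source frame index: (2×3600 + 43×60 + 23) × 24 + 8 = 235280.
Real time: 235280 / (24) = 29410/3 s.
Target frame: (29410/3) × (60000/1001) = 588200000/1001 ≈ 587612.388 → 587612.
At 60 labels/s: frame 587612 → 02:43:13:32.

02:43:13:32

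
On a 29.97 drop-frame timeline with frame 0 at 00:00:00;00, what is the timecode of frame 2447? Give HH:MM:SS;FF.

00:01:21;19

Ten DF minutes hold 17982 frames, so frame 2447 lies in block 0 (frames 0–17981) with 2447 frames into that block.
The block's first minute is 1800 frames and the rest 1798 each; 2447 frames reaches minute 1, so 0 × 18 + 1 × 2 = 2 labels have been skipped so far.
Adding those back, label number 2447 + 2 = 2449 at 30 labels/s is 81 s + 19 f = 0 h 1 min 21 s frame 19, i.e. 00:01:21;19.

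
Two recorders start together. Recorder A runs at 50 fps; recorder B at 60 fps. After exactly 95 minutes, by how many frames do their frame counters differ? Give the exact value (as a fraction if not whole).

95 min = 5700 s.
A emits 50 × 5700 = 285000 frames; B emits 60 × 5700 = 342000.
Difference = 57000 frames; B is ahead of A.

57000 frames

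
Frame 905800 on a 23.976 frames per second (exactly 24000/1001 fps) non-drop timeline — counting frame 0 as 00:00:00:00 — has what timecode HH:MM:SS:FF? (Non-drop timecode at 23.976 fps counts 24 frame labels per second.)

10:29:01:16

905800 ÷ 24 = 37741 full seconds, remainder 16 frames.
37741 s = 10 h 29 min 1 s.
Timecode: 10:29:01:16.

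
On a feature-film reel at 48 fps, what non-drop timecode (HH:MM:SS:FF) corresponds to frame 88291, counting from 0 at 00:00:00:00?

88291 ÷ 48 = 1839 full seconds, remainder 19 frames.
1839 s = 0 h 30 min 39 s.
Timecode: 00:30:39:19.

00:30:39:19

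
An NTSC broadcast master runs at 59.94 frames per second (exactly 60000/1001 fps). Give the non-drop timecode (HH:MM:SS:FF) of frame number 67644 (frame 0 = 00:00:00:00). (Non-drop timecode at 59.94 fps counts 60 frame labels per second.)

67644 ÷ 60 = 1127 full seconds, remainder 24 frames.
1127 s = 0 h 18 min 47 s.
Timecode: 00:18:47:24.

00:18:47:24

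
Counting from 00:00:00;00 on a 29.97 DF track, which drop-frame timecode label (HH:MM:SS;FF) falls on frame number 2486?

Ten DF minutes hold 17982 frames, so frame 2486 lies in block 0 (frames 0–17981) with 2486 frames into that block.
The block's first minute is 1800 frames and the rest 1798 each; 2486 frames reaches minute 1, so 0 × 18 + 1 × 2 = 2 labels have been skipped so far.
Adding those back, label number 2486 + 2 = 2488 at 30 labels/s is 82 s + 28 f = 0 h 1 min 22 s frame 28, i.e. 00:01:22;28.

00:01:22;28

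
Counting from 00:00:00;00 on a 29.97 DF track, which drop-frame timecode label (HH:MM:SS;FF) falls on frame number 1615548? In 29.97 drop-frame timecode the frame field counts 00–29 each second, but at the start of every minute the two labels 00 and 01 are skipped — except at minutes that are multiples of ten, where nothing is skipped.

Each 10-minute DF block holds 10 × 60 × 30 − 9 × 2 = 17982 frames. 1615548 ÷ 17982 → 89 full blocks, remainder 15150.
Within the partial block the first minute is 1800 frames and each further minute 1798, so 8 further minute boundaries passed. Total skipped labels = 18 × 89 + 2 × 8 = 1618.
Non-drop label index = 1615548 + 1618 = 1617166; at 30 labels/s that is 14:58:25:16, i.e. DF 14:58:25;16.

14:58:25;16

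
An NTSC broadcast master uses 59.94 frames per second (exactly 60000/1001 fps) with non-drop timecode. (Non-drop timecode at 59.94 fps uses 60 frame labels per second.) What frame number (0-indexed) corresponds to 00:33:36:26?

120986

Total seconds to the label: (0 × 3600 + 33 × 60 + 36) = 2016.
Frame index = 2016 × 60 + 26 = 120986.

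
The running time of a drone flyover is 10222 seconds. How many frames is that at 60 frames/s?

Frames = 10222 × 60 = 613320.

613320 frames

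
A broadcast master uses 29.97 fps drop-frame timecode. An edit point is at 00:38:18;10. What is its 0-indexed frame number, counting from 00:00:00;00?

Complete 10-minute blocks: 3, each 17982 frames → 53946.
Remaining 8 whole minutes in the current block: 1800 + 7 × 1798 = 14386 frames.
Within the current minute: 18 × 30 + 10 − 2 = 548 (labels ;00/;01 skipped at this minute). Total = 53946 + 14386 + 548 = 68880.

68880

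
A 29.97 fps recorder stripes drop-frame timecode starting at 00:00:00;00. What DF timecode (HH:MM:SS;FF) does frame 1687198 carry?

15:38:16;08

Ten DF minutes hold 17982 frames, so frame 1687198 lies in block 93 (frames 1672326–1690307) with 14872 frames into that block.
The block's first minute is 1800 frames and the rest 1798 each; 14872 frames reaches minute 8, so 93 × 18 + 8 × 2 = 1690 labels have been skipped so far.
Adding those back, label number 1687198 + 1690 = 1688888 at 30 labels/s is 56296 s + 8 f = 15 h 38 min 16 s frame 8, i.e. 15:38:16;08.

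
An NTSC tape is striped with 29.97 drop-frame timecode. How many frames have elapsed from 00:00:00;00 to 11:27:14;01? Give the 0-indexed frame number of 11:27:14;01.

Complete 10-minute blocks: 68, each 17982 frames → 1222776.
Remaining 7 whole minutes in the current block: 1800 + 6 × 1798 = 12588 frames.
Within the current minute: 14 × 30 + 1 − 2 = 419 (labels ;00/;01 skipped at this minute). Total = 1222776 + 12588 + 419 = 1235783.

1235783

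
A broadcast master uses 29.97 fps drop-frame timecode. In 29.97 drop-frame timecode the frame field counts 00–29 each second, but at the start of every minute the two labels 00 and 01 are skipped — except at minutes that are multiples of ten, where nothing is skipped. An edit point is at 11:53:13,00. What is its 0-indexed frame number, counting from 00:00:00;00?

As if non-drop at 30 labels/s: (11 × 3600 + 53 × 60 + 13) × 30 + 0 = 1283790.
Minute boundaries passed: 713; those not divisible by 10: 713 − 71 = 642; dropped labels = 2 × 642 = 1284.
Actual frame index = 1283790 − 1284 = 1282506.

1282506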